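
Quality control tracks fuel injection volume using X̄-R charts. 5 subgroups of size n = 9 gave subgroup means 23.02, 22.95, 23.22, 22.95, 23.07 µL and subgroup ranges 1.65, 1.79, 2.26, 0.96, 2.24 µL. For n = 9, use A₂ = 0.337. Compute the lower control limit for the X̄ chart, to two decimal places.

22.44

X̄̄ = (23.02 + 22.95 + 23.22 + 22.95 + 23.07) / 5 = 115.2100 / 5 = 23.0420
R̄ = (1.65 + 1.79 + 2.26 + 0.96 + 2.24) / 5 = 8.9000 / 5 = 1.7800
LCL = X̄̄ − A₂·R̄ = 23.0420 − 0.337 × 1.7800 = 22.4421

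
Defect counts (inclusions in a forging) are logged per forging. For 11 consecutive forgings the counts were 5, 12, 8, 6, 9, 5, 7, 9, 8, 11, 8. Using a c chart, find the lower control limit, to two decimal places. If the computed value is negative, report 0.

0.00

c̄ = (5 + 12 + 8 + 6 + 9 + 5 + 7 + 9 + 8 + 11 + 8) / 11 = 88 / 11 = 8.0000
LCL = c̄ − 3√c̄ = 8.0000 − 3 × 2.8284 = -0.4853 → 0 (cannot be negative)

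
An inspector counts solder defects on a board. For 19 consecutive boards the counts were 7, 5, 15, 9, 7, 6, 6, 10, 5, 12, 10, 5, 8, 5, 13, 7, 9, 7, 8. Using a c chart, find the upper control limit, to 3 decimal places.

16.646

c̄ = (7 + 5 + 15 + 9 + 7 + 6 + 6 + 10 + 5 + 12 + 10 + 5 + 8 + 5 + 13 + 7 + 9 + 7 + 8) / 19 = 154 / 19 = 8.1053
UCL = c̄ + 3√c̄ = 8.1053 + 3 × √8.1053 = 8.1053 + 3 × 2.8470 = 16.6462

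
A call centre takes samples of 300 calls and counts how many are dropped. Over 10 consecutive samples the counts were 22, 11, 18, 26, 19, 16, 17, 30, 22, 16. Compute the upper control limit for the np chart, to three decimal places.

32.571

p̄ = Σdᵢ / (k·n) = 197 / (10 × 300) = 0.06567
UCL = np̄ + 3·√(np̄(1−p̄)) = 19.7000 + 3 × √(19.7000×0.93433) = 19.7000 + 3 × 4.2903 = 32.5708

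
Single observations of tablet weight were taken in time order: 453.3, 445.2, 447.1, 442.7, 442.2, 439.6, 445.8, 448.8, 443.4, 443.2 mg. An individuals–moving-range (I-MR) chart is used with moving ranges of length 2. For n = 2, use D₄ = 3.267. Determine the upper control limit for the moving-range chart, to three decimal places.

Moving ranges: 8.1, 1.9, 4.4, 0.5, 2.6, 6.2, 3.0, 5.4, 0.2; M̄R̄ = 32.3000 / 9 = 3.5889
UCL_MR = D₄·M̄R̄ = 3.267 × 3.5889 = 11.7249

11.725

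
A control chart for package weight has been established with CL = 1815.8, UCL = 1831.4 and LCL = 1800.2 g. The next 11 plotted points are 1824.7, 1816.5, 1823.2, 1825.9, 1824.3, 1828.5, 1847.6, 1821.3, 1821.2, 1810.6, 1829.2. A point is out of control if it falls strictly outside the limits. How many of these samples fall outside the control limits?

Compare each point to [1800.2, 1831.4]: sample 7 = 1847.6 > UCL.

1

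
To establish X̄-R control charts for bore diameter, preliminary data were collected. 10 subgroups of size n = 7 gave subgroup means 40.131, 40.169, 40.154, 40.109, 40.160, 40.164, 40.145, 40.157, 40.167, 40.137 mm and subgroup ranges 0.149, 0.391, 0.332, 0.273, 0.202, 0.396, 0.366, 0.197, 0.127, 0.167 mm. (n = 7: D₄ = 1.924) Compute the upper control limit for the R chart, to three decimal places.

0.500

R̄ = (0.149 + 0.391 + 0.332 + 0.273 + 0.202 + 0.396 + 0.366 + 0.197 + 0.127 + 0.167) / 10 = 2.6000 / 10 = 0.2600
UCL_R = D₄·R̄ = 1.924 × 0.2600 = 0.5002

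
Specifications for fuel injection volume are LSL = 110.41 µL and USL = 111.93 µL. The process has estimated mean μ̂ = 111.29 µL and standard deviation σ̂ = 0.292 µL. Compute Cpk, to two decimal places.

0.73

Cpu = (USL − μ̂) / (3σ̂) = (111.93 − 111.29) / (3 × 0.292) = 0.7306; Cpl = (μ̂ − LSL) / (3σ̂) = (111.29 − 110.41) / (3 × 0.292) = 1.0046; Cpk = min(Cpu, Cpl) = 0.7306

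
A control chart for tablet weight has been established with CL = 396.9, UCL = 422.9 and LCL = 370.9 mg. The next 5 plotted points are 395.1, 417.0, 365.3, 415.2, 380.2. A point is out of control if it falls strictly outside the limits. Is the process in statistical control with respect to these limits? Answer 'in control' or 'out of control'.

Compare each point to [370.9, 422.9]: sample 3 = 365.3 < LCL.

out of control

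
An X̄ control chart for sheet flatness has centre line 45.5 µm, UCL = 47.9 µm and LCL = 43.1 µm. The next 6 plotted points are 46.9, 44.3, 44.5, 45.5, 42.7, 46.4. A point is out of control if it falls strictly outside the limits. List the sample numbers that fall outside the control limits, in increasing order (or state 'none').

Compare each point to [43.1, 47.9]: sample 5 = 42.7 < LCL.

5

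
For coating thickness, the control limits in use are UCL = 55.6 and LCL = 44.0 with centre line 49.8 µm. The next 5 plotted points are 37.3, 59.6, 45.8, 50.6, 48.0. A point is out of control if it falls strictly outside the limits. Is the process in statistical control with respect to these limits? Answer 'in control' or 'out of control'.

Compare each point to [44.0, 55.6]: sample 1 = 37.3 < LCL; sample 2 = 59.6 > UCL.

out of control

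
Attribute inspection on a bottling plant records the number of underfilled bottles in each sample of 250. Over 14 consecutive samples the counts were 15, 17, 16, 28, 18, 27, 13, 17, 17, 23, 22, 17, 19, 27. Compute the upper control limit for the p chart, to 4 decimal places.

0.1300

p̄ = Σdᵢ / (k·n) = 276 / (14 × 250) = 0.07886
UCL = p̄ + 3·√(p̄(1−p̄)/n) = 0.07886 + 3 × √(0.07886×0.92114/250) = 0.07886 + 3 × 0.01705 = 0.12999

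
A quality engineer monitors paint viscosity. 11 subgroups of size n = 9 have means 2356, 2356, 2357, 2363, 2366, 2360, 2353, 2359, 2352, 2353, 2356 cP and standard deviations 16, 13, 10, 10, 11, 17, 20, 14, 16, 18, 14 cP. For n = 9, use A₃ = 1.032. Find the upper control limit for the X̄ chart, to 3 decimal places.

2372.281

X̄̄ = (2356 + 2356 + 2357 + 2363 + 2366 + 2360 + 2353 + 2359 + 2352 + 2353 + 2356) / 11 = 2357.3636
s̄ = (16 + 13 + 10 + 10 + 11 + 17 + 20 + 14 + 16 + 18 + 14) / 11 = 14.4545
UCL = X̄̄ + A₃·s̄ = 2357.3636 + 1.032 × 14.4545 = 2372.2807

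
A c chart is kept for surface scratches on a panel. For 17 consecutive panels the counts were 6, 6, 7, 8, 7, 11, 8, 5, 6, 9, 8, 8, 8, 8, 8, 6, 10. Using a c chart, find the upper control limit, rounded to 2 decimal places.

15.85

c̄ = (6 + 6 + 7 + 8 + 7 + 11 + 8 + 5 + 6 + 9 + 8 + 8 + 8 + 8 + 8 + 6 + 10) / 17 = 129 / 17 = 7.5882
UCL = c̄ + 3√c̄ = 7.5882 + 3 × √7.5882 = 7.5882 + 3 × 2.7547 = 15.8523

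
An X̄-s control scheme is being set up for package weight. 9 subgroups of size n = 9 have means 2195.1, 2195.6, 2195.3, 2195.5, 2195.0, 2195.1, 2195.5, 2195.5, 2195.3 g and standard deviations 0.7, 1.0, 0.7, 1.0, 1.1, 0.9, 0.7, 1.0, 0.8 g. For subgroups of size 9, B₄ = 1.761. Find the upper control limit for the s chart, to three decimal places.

s̄ = (0.7 + 1.0 + 0.7 + 1.0 + 1.1 + 0.9 + 0.7 + 1.0 + 0.8) / 9 = 0.8778
UCL_s = B₄·s̄ = 1.761 × 0.8778 = 1.5458

1.546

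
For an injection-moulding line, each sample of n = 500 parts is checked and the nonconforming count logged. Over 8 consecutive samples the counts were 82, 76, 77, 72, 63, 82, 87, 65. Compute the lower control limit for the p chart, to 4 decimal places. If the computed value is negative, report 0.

0.1030

p̄ = Σdᵢ / (k·n) = 604 / (8 × 500) = 0.15100
LCL = p̄ − 3·√(p̄(1−p̄)/n) = 0.15100 − 3 × 0.01601 = 0.10296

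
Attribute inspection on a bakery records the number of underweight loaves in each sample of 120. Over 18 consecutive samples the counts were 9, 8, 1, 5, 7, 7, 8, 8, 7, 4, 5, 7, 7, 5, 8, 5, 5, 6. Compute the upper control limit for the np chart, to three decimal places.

13.509

p̄ = Σdᵢ / (k·n) = 112 / (18 × 120) = 0.05185
UCL = np̄ + 3·√(np̄(1−p̄)) = 6.2222 + 3 × √(6.2222×0.94815) = 6.2222 + 3 × 2.4289 = 13.5089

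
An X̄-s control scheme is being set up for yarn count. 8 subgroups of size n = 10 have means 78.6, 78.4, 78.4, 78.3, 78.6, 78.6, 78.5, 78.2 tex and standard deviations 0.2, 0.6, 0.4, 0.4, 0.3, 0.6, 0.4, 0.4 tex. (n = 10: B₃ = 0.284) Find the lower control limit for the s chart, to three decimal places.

0.117

s̄ = (0.2 + 0.6 + 0.4 + 0.4 + 0.3 + 0.6 + 0.4 + 0.4) / 8 = 0.4125
LCL_s = B₃·s̄ = 0.284 × 0.4125 = 0.1171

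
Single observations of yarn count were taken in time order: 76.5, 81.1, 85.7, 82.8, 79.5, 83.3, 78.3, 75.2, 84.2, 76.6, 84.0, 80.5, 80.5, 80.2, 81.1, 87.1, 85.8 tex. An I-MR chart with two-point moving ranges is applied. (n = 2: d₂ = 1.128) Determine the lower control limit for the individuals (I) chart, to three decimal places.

70.796

X̄ = (76.5 + 81.1 + 85.7 + 82.8 + 79.5 + 83.3 + 78.3 + 75.2 + 84.2 + 76.6 + 84.0 + 80.5 + 80.5 + 80.2 + 81.1 + 87.1 + 85.8) / 17 = 81.3176
Moving ranges: 4.6, 4.6, 2.9, 3.3, 3.8, 5.0, 3.1, 9.0, 7.6, 7.4, 3.5, 0.0, 0.3, 0.9, 6.0, 1.3; M̄R̄ = 63.3000 / 16 = 3.9562
LCL = X̄ − 3·M̄R̄/d₂ = 81.3176 − 3 × 3.9562 / 1.128 = 70.7957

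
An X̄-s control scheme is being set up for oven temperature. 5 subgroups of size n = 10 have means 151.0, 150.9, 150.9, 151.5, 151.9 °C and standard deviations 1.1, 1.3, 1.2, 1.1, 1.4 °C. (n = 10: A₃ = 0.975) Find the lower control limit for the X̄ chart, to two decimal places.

X̄̄ = (151.0 + 150.9 + 150.9 + 151.5 + 151.9) / 5 = 151.2400
s̄ = (1.1 + 1.3 + 1.2 + 1.1 + 1.4) / 5 = 1.2200
LCL = X̄̄ − A₃·s̄ = 151.2400 − 0.975 × 1.2200 = 150.0505

150.05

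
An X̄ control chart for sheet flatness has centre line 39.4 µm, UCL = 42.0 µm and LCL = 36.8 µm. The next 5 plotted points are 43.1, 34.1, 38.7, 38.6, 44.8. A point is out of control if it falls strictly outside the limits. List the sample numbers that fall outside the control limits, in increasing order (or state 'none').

Compare each point to [36.8, 42.0]: sample 1 = 43.1 > UCL; sample 2 = 34.1 < LCL; sample 5 = 44.8 > UCL.

1, 2, 5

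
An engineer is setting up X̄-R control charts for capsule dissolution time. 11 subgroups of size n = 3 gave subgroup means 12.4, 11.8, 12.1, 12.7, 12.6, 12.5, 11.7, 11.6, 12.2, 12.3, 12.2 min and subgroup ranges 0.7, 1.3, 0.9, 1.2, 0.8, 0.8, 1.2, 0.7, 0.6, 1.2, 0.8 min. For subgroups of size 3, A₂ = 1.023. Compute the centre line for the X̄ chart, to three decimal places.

X̄̄ = (12.4 + 11.8 + 12.1 + 12.7 + 12.6 + 12.5 + 11.7 + 11.6 + 12.2 + 12.3 + 12.2) / 11 = 134.1000 / 11 = 12.1909
CL = X̄̄ = 12.1909

12.191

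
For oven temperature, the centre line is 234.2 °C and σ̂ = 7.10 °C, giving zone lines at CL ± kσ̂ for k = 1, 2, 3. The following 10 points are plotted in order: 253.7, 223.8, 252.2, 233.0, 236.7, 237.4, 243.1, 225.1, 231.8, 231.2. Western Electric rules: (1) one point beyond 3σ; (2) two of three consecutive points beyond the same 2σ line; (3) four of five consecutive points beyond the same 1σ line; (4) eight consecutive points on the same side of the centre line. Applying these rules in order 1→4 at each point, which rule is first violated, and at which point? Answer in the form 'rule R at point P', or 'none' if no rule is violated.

rule 2 at point 3

Zone of each point (C = within 1σ̂, B = 1σ̂–2σ̂, A = 2σ̂–3σ̂, * = beyond 3σ̂; sign = side of CL): 1:+A, 2:-B, 3:+A, 4:-C, 5:+C, 6:+C, 7:+B, 8:-B, 9:-C, 10:-C
Rule 2 (two of three consecutive points beyond the same 2σ limit) is satisfied at point 3.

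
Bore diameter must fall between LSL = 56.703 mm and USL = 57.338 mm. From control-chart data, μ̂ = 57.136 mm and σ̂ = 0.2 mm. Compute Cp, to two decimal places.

Cp = (USL − LSL) / (6σ̂) = (57.338 − 56.703) / (6 × 0.2) = 0.6350 / 1.2000 = 0.5292

0.53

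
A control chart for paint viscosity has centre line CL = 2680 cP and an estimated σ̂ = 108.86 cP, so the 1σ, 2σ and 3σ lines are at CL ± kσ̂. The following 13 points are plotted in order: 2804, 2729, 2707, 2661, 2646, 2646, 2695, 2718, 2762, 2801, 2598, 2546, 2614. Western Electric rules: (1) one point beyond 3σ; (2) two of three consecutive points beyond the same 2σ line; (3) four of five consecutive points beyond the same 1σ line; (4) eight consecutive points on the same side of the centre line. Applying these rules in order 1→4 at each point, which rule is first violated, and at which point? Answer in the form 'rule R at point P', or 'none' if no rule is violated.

Zone of each point (C = within 1σ̂, B = 1σ̂–2σ̂, A = 2σ̂–3σ̂, * = beyond 3σ̂; sign = side of CL): 1:+B, 2:+C, 3:+C, 4:-C, 5:-C, 6:-C, 7:+C, 8:+C, 9:+C, 10:+B, 11:-C, 12:-B, 13:-C
No rule fires across all 13 points.

none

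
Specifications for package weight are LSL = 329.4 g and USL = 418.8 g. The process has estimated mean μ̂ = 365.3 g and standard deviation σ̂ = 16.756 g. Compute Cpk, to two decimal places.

Cpu = (USL − μ̂) / (3σ̂) = (418.8 − 365.3) / (3 × 16.756) = 1.0643; Cpl = (μ̂ − LSL) / (3σ̂) = (365.3 − 329.4) / (3 × 16.756) = 0.7142; Cpk = min(Cpu, Cpl) = 0.7142

0.71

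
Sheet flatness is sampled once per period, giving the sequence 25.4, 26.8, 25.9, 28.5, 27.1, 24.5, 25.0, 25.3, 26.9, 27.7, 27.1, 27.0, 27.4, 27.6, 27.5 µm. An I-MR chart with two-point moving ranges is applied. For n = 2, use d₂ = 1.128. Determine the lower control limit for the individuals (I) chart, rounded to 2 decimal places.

24.08

X̄ = (25.4 + 26.8 + 25.9 + 28.5 + 27.1 + 24.5 + 25.0 + 25.3 + 26.9 + 27.7 + 27.1 + 27.0 + 27.4 + 27.6 + 27.5) / 15 = 26.6467
Moving ranges: 1.4, 0.9, 2.6, 1.4, 2.6, 0.5, 0.3, 1.6, 0.8, 0.6, 0.1, 0.4, 0.2, 0.1; M̄R̄ = 13.5000 / 14 = 0.9643
LCL = X̄ − 3·M̄R̄/d₂ = 26.6467 − 3 × 0.9643 / 1.128 = 24.0821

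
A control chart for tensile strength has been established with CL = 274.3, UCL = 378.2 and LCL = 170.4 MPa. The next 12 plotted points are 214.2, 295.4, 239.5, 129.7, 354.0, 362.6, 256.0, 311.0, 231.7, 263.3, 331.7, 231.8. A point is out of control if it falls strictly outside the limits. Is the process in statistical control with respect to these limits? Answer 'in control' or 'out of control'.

Compare each point to [170.4, 378.2]: sample 4 = 129.7 < LCL.

out of control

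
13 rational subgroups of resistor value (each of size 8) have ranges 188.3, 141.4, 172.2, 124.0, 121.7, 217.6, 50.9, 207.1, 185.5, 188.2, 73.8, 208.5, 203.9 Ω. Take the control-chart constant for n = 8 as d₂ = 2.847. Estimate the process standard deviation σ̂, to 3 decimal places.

R̄ = (188.3 + 141.4 + 172.2 + 124.0 + 121.7 + 217.6 + 50.9 + 207.1 + 185.5 + 188.2 + 73.8 + 208.5 + 203.9) / 13 = 160.2385
σ̂ = R̄ / d₂ = 160.2385 / 2.847 = 56.2833

56.283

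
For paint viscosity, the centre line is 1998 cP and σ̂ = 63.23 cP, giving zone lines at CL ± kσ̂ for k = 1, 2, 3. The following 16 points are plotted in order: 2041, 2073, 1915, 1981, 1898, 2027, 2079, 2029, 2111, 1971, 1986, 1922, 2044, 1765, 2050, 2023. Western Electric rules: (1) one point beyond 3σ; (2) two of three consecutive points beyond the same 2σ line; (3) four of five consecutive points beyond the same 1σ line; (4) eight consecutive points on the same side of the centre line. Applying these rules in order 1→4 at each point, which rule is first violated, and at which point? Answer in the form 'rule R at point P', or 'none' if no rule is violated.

rule 1 at point 14

Zone of each point (C = within 1σ̂, B = 1σ̂–2σ̂, A = 2σ̂–3σ̂, * = beyond 3σ̂; sign = side of CL): 1:+C, 2:+B, 3:-B, 4:-C, 5:-B, 6:+C, 7:+B, 8:+C, 9:+B, 10:-C, 11:-C, 12:-B, 13:+C, 14:-*, 15:+C, 16:+C
Rule 1 (one point beyond the 3σ limits) is satisfied at point 14.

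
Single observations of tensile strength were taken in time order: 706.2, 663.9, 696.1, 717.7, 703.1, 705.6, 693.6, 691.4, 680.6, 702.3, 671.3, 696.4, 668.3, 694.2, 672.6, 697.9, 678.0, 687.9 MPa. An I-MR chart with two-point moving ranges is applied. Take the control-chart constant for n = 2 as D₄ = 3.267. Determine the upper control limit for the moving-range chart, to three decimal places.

66.628

Moving ranges: 42.3, 32.2, 21.6, 14.6, 2.5, 12.0, 2.2, 10.8, 21.7, 31.0, 25.1, 28.1, 25.9, 21.6, 25.3, 19.9, 9.9; M̄R̄ = 346.7000 / 17 = 20.3941
UCL_MR = D₄·M̄R̄ = 3.267 × 20.3941 = 66.6276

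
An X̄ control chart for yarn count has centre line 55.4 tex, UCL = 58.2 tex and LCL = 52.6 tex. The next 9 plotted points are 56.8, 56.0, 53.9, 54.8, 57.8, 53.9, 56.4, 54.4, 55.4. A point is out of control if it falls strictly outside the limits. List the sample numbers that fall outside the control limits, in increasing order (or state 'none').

none

All 9 points lie within [52.6, 58.2].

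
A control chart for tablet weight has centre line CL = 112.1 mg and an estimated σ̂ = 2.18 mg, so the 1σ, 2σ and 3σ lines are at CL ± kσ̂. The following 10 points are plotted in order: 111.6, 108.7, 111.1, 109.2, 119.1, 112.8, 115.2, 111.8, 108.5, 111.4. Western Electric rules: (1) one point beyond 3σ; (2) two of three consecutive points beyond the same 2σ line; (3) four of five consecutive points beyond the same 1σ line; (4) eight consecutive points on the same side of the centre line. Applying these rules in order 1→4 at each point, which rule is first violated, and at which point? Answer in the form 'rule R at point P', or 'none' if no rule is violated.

rule 1 at point 5

Zone of each point (C = within 1σ̂, B = 1σ̂–2σ̂, A = 2σ̂–3σ̂, * = beyond 3σ̂; sign = side of CL): 1:-C, 2:-B, 3:-C, 4:-B, 5:+*, 6:+C, 7:+B, 8:-C, 9:-B, 10:-C
Rule 1 (one point beyond the 3σ limits) is satisfied at point 5.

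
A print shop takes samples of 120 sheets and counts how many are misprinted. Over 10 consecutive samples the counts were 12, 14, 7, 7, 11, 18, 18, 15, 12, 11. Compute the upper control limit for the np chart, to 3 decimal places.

p̄ = Σdᵢ / (k·n) = 125 / (10 × 120) = 0.10417
UCL = np̄ + 3·√(np̄(1−p̄)) = 12.5000 + 3 × √(12.5000×0.89583) = 12.5000 + 3 × 3.3463 = 22.5390

22.539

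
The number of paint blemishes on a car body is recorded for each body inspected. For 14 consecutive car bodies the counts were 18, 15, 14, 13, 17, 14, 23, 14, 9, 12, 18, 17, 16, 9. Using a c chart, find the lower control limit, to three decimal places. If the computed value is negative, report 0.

3.337

c̄ = (18 + 15 + 14 + 13 + 17 + 14 + 23 + 14 + 9 + 12 + 18 + 17 + 16 + 9) / 14 = 209 / 14 = 14.9286
LCL = c̄ − 3√c̄ = 14.9286 − 3 × 3.8638 = 3.3373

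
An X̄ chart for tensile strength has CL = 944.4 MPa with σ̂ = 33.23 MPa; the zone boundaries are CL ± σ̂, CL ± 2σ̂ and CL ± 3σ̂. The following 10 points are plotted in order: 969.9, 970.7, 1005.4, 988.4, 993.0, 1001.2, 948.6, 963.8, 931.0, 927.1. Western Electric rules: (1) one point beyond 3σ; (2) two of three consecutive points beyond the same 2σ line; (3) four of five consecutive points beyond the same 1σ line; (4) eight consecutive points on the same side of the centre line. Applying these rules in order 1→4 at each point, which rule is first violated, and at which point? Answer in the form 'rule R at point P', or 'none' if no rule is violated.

rule 3 at point 6

Zone of each point (C = within 1σ̂, B = 1σ̂–2σ̂, A = 2σ̂–3σ̂, * = beyond 3σ̂; sign = side of CL): 1:+C, 2:+C, 3:+B, 4:+B, 5:+B, 6:+B, 7:+C, 8:+C, 9:-C, 10:-C
Rule 3 (four of five consecutive points beyond the same 1σ limit) is satisfied at point 6.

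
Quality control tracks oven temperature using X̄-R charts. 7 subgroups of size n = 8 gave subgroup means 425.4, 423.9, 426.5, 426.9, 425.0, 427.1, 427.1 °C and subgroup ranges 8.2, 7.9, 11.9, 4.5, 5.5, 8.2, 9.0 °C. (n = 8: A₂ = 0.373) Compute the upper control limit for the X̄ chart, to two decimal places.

X̄̄ = (425.4 + 423.9 + 426.5 + 426.9 + 425.0 + 427.1 + 427.1) / 7 = 2981.9000 / 7 = 425.9857
R̄ = (8.2 + 7.9 + 11.9 + 4.5 + 5.5 + 8.2 + 9.0) / 7 = 55.2000 / 7 = 7.8857
UCL = X̄̄ + A₂·R̄ = 425.9857 + 0.373 × 7.8857 = 428.9271

428.93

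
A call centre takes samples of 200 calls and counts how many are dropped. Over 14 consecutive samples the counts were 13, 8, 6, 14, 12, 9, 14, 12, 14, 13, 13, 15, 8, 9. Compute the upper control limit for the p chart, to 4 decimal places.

0.1064

p̄ = Σdᵢ / (k·n) = 160 / (14 × 200) = 0.05714
UCL = p̄ + 3·√(p̄(1−p̄)/n) = 0.05714 + 3 × √(0.05714×0.94286/200) = 0.05714 + 3 × 0.01641 = 0.10638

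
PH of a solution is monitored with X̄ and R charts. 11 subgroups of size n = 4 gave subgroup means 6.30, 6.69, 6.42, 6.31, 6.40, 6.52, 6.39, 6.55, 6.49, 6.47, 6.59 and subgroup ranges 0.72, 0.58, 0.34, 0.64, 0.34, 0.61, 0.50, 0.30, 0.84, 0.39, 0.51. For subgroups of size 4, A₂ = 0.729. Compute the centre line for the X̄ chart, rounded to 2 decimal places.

6.47

X̄̄ = (6.30 + 6.69 + 6.42 + 6.31 + 6.40 + 6.52 + 6.39 + 6.55 + 6.49 + 6.47 + 6.59) / 11 = 71.1300 / 11 = 6.4664
CL = X̄̄ = 6.4664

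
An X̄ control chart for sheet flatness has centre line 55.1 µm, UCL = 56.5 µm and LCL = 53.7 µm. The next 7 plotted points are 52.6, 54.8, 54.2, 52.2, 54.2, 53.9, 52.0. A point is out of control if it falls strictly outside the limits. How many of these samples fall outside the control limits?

3

Compare each point to [53.7, 56.5]: sample 1 = 52.6 < LCL; sample 4 = 52.2 < LCL; sample 7 = 52.0 < LCL.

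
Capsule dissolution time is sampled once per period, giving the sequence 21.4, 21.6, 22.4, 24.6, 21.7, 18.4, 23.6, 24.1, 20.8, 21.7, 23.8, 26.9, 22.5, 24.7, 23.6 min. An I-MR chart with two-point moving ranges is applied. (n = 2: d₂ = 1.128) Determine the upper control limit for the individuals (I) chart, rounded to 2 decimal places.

28.90

X̄ = (21.4 + 21.6 + 22.4 + 24.6 + 21.7 + 18.4 + 23.6 + 24.1 + 20.8 + 21.7 + 23.8 + 26.9 + 22.5 + 24.7 + 23.6) / 15 = 22.7867
Moving ranges: 0.2, 0.8, 2.2, 2.9, 3.3, 5.2, 0.5, 3.3, 0.9, 2.1, 3.1, 4.4, 2.2, 1.1; M̄R̄ = 32.2000 / 14 = 2.3000
UCL = X̄ + 3·M̄R̄/d₂ = 22.7867 + 3 × 2.3000 / 1.128 = 28.9037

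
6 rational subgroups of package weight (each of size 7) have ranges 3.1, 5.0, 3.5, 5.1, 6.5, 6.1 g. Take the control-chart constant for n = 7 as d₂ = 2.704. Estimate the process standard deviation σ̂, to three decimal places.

R̄ = (3.1 + 5.0 + 3.5 + 5.1 + 6.5 + 6.1) / 6 = 4.8833
σ̂ = R̄ / d₂ = 4.8833 / 2.704 = 1.8060

1.806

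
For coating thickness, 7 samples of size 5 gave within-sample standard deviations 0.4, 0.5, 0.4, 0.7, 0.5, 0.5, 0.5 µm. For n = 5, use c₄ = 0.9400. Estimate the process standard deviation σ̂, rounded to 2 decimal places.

0.53

s̄ = (0.4 + 0.5 + 0.4 + 0.7 + 0.5 + 0.5 + 0.5) / 7 = 0.5000
σ̂ = s̄ / c₄ = 0.5000 / 0.9400 = 0.5319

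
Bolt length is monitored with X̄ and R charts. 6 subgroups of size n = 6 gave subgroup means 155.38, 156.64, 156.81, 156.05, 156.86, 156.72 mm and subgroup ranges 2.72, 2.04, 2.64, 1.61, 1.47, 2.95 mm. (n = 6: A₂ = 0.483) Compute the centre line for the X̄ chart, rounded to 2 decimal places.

156.41

X̄̄ = (155.38 + 156.64 + 156.81 + 156.05 + 156.86 + 156.72) / 6 = 938.4600 / 6 = 156.4100
CL = X̄̄ = 156.4100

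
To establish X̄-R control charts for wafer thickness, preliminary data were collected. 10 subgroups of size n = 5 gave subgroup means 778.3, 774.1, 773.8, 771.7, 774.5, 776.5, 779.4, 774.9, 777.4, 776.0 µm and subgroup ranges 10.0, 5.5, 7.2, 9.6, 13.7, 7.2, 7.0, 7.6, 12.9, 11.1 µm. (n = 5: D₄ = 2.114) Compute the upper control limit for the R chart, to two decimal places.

R̄ = (10.0 + 5.5 + 7.2 + 9.6 + 13.7 + 7.2 + 7.0 + 7.6 + 12.9 + 11.1) / 10 = 91.8000 / 10 = 9.1800
UCL_R = D₄·R̄ = 2.114 × 9.1800 = 19.4065

19.41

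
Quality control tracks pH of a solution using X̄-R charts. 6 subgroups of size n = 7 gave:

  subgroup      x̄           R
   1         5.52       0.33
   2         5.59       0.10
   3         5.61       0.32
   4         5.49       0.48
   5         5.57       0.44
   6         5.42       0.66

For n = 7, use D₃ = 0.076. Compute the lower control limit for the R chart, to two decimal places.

0.03

R̄ = (0.33 + 0.10 + 0.32 + 0.48 + 0.44 + 0.66) / 6 = 2.3300 / 6 = 0.3883
LCL_R = D₃·R̄ = 0.076 × 0.3883 = 0.0295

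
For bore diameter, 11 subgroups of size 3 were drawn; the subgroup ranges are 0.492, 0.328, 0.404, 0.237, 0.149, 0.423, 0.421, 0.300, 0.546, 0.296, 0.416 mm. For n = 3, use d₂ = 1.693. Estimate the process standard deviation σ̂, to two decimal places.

R̄ = (0.492 + 0.328 + 0.404 + 0.237 + 0.149 + 0.423 + 0.421 + 0.300 + 0.546 + 0.296 + 0.416) / 11 = 0.3647
σ̂ = R̄ / d₂ = 0.3647 / 1.693 = 0.2154

0.22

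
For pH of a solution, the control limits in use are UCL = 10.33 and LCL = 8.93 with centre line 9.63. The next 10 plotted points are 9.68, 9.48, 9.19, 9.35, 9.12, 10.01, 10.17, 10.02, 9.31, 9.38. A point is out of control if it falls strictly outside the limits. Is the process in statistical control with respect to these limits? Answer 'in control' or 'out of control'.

in control

All 10 points lie within [8.93, 10.33].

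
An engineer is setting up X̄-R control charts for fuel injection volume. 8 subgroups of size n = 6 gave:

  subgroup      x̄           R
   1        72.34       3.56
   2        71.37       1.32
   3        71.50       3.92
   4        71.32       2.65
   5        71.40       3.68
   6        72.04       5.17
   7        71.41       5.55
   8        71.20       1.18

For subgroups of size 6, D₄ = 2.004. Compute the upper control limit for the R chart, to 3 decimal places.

R̄ = (3.56 + 1.32 + 3.92 + 2.65 + 3.68 + 5.17 + 5.55 + 1.18) / 8 = 27.0300 / 8 = 3.3788
UCL_R = D₄·R̄ = 2.004 × 3.3788 = 6.7710

6.771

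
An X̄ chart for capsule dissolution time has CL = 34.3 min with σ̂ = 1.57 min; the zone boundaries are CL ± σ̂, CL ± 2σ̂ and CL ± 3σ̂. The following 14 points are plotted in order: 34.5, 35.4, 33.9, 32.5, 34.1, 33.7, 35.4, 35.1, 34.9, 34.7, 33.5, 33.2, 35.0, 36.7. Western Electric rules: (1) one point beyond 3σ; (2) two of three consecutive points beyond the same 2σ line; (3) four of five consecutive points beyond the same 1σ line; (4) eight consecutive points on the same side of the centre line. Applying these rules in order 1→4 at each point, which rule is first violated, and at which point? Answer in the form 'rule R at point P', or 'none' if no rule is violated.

none

Zone of each point (C = within 1σ̂, B = 1σ̂–2σ̂, A = 2σ̂–3σ̂, * = beyond 3σ̂; sign = side of CL): 1:+C, 2:+C, 3:-C, 4:-B, 5:-C, 6:-C, 7:+C, 8:+C, 9:+C, 10:+C, 11:-C, 12:-C, 13:+C, 14:+B
No rule fires across all 14 points.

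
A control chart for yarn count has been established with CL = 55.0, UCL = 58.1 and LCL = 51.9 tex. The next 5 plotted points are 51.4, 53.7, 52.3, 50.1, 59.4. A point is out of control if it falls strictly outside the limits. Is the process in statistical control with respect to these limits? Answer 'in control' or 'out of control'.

Compare each point to [51.9, 58.1]: sample 1 = 51.4 < LCL; sample 4 = 50.1 < LCL; sample 5 = 59.4 > UCL.

out of control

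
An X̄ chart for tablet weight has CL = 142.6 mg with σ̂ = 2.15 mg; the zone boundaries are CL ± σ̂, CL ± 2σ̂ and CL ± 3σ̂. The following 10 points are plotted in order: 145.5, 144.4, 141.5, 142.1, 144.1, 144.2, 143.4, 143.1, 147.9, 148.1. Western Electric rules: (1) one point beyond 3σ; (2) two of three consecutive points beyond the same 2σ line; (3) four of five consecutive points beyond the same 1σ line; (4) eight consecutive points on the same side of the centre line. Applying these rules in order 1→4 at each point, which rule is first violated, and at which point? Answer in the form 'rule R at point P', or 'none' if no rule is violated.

Zone of each point (C = within 1σ̂, B = 1σ̂–2σ̂, A = 2σ̂–3σ̂, * = beyond 3σ̂; sign = side of CL): 1:+B, 2:+C, 3:-C, 4:-C, 5:+C, 6:+C, 7:+C, 8:+C, 9:+A, 10:+A
Rule 2 (two of three consecutive points beyond the same 2σ limit) is satisfied at point 10.

rule 2 at point 10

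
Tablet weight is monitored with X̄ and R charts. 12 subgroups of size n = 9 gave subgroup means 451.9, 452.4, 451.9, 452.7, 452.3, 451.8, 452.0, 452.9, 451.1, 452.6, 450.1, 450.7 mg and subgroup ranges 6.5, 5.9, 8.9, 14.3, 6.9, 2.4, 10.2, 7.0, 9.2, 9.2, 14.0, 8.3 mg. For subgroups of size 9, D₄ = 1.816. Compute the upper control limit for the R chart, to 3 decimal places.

15.557

R̄ = (6.5 + 5.9 + 8.9 + 14.3 + 6.9 + 2.4 + 10.2 + 7.0 + 9.2 + 9.2 + 14.0 + 8.3) / 12 = 102.8000 / 12 = 8.5667
UCL_R = D₄·R̄ = 1.816 × 8.5667 = 15.5571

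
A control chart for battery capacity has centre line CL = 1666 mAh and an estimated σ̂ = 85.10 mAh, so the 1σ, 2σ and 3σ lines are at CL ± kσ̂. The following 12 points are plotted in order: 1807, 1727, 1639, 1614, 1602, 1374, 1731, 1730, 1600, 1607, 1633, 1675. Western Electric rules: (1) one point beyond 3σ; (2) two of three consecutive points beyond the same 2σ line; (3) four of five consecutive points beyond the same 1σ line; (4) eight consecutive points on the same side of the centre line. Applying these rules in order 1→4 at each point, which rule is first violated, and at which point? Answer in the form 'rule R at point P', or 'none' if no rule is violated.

rule 1 at point 6

Zone of each point (C = within 1σ̂, B = 1σ̂–2σ̂, A = 2σ̂–3σ̂, * = beyond 3σ̂; sign = side of CL): 1:+B, 2:+C, 3:-C, 4:-C, 5:-C, 6:-*, 7:+C, 8:+C, 9:-C, 10:-C, 11:-C, 12:+C
Rule 1 (one point beyond the 3σ limits) is satisfied at point 6.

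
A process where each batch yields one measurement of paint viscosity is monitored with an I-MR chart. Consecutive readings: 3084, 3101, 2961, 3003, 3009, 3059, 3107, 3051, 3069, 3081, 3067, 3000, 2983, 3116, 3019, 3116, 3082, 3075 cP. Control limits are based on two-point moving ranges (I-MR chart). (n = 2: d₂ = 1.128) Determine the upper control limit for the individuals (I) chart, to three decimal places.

3188.372

X̄ = (3084 + 3101 + 2961 + 3003 + 3009 + 3059 + 3107 + 3051 + 3069 + 3081 + 3067 + 3000 + 2983 + 3116 + 3019 + 3116 + 3082 + 3075) / 18 = 3054.6111
Moving ranges: 17, 140, 42, 6, 50, 48, 56, 18, 12, 14, 67, 17, 133, 97, 97, 34, 7; M̄R̄ = 855.0000 / 17 = 50.2941
UCL = X̄ + 3·M̄R̄/d₂ = 3054.6111 + 3 × 50.2941 / 1.128 = 3188.3721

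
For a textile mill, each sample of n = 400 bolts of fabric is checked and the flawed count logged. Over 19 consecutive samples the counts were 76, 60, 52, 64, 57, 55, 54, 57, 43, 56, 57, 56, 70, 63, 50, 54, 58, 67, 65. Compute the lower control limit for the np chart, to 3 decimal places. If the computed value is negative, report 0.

p̄ = Σdᵢ / (k·n) = 1114 / (19 × 400) = 0.14658
LCL = np̄ − 3·√(np̄(1−p̄)) = 58.6316 − 3 × 7.0737 = 37.4104

37.410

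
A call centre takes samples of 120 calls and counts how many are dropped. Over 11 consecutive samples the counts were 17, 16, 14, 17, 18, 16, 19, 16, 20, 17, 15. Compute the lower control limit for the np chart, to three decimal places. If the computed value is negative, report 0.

5.410

p̄ = Σdᵢ / (k·n) = 185 / (11 × 120) = 0.14015
LCL = np̄ − 3·√(np̄(1−p̄)) = 16.8182 − 3 × 3.8028 = 5.4099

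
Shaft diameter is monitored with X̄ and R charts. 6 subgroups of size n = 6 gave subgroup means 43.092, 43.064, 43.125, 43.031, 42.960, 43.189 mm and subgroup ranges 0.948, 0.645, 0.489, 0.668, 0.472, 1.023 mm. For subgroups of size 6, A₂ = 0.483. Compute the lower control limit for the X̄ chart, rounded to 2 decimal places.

X̄̄ = (43.092 + 43.064 + 43.125 + 43.031 + 42.960 + 43.189) / 6 = 258.4610 / 6 = 43.0768
R̄ = (0.948 + 0.645 + 0.489 + 0.668 + 0.472 + 1.023) / 6 = 4.2450 / 6 = 0.7075
LCL = X̄̄ − A₂·R̄ = 43.0768 − 0.483 × 0.7075 = 42.7351

42.74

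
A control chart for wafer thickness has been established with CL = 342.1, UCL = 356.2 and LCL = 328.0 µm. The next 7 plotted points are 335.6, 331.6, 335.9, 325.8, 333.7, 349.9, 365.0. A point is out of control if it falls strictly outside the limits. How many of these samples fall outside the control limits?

2

Compare each point to [328.0, 356.2]: sample 4 = 325.8 < LCL; sample 7 = 365.0 > UCL.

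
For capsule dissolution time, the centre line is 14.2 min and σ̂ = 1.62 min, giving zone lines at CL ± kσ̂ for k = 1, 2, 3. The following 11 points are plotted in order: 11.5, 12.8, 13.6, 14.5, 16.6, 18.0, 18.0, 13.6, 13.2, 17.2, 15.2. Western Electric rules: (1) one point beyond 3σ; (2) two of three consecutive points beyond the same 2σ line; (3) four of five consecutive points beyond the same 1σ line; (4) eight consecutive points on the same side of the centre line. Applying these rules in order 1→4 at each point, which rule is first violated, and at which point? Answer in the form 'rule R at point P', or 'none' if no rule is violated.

rule 2 at point 7

Zone of each point (C = within 1σ̂, B = 1σ̂–2σ̂, A = 2σ̂–3σ̂, * = beyond 3σ̂; sign = side of CL): 1:-B, 2:-C, 3:-C, 4:+C, 5:+B, 6:+A, 7:+A, 8:-C, 9:-C, 10:+B, 11:+C
Rule 2 (two of three consecutive points beyond the same 2σ limit) is satisfied at point 7.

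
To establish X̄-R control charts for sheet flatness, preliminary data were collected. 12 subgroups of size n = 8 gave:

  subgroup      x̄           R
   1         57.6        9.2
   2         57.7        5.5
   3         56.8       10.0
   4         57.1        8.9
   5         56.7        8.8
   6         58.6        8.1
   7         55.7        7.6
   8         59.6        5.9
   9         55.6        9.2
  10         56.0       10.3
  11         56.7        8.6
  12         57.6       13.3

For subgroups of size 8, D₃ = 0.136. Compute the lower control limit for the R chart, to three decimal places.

R̄ = (9.2 + 5.5 + 10.0 + 8.9 + 8.8 + 8.1 + 7.6 + 5.9 + 9.2 + 10.3 + 8.6 + 13.3) / 12 = 105.4000 / 12 = 8.7833
LCL_R = D₃·R̄ = 0.136 × 8.7833 = 1.1945

1.195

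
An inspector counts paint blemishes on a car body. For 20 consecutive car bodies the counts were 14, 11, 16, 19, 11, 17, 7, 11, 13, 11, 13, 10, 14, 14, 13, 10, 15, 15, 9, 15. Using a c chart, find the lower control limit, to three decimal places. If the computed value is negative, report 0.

c̄ = (14 + 11 + 16 + 19 + 11 + 17 + 7 + 11 + 13 + 11 + 13 + 10 + 14 + 14 + 13 + 10 + 15 + 15 + 9 + 15) / 20 = 258 / 20 = 12.9000
LCL = c̄ − 3√c̄ = 12.9000 − 3 × 3.5917 = 2.1250

2.125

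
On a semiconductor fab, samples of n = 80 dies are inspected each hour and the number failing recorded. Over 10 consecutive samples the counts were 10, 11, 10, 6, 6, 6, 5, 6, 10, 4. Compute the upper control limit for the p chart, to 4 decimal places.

0.1897

p̄ = Σdᵢ / (k·n) = 74 / (10 × 80) = 0.09250
UCL = p̄ + 3·√(p̄(1−p̄)/n) = 0.09250 + 3 × √(0.09250×0.90750/80) = 0.09250 + 3 × 0.03239 = 0.18968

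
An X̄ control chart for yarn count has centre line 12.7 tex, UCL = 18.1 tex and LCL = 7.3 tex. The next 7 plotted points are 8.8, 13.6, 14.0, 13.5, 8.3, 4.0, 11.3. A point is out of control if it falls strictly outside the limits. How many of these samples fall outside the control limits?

1

Compare each point to [7.3, 18.1]: sample 6 = 4.0 < LCL.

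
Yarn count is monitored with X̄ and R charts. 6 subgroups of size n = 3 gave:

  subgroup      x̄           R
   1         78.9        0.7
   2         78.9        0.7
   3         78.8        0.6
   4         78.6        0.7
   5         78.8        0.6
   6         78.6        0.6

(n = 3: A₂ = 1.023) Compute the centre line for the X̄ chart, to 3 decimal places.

78.767

X̄̄ = (78.9 + 78.9 + 78.8 + 78.6 + 78.8 + 78.6) / 6 = 472.6000 / 6 = 78.7667
CL = X̄̄ = 78.7667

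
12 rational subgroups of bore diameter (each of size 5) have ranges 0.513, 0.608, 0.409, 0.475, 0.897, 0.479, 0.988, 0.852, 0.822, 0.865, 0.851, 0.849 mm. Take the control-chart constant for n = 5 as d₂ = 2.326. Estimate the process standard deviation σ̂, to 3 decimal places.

0.308

R̄ = (0.513 + 0.608 + 0.409 + 0.475 + 0.897 + 0.479 + 0.988 + 0.852 + 0.822 + 0.865 + 0.851 + 0.849) / 12 = 0.7173
σ̂ = R̄ / d₂ = 0.7173 / 2.326 = 0.3084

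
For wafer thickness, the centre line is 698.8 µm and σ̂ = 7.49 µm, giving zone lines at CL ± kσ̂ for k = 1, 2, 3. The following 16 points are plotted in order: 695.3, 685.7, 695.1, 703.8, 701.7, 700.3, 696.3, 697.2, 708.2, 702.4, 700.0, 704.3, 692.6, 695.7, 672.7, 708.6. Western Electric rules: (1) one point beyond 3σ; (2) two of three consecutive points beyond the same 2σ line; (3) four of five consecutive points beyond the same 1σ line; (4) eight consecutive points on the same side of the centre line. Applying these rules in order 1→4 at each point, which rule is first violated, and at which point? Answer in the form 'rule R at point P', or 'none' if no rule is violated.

Zone of each point (C = within 1σ̂, B = 1σ̂–2σ̂, A = 2σ̂–3σ̂, * = beyond 3σ̂; sign = side of CL): 1:-C, 2:-B, 3:-C, 4:+C, 5:+C, 6:+C, 7:-C, 8:-C, 9:+B, 10:+C, 11:+C, 12:+C, 13:-C, 14:-C, 15:-*, 16:+B
Rule 1 (one point beyond the 3σ limits) is satisfied at point 15.

rule 1 at point 15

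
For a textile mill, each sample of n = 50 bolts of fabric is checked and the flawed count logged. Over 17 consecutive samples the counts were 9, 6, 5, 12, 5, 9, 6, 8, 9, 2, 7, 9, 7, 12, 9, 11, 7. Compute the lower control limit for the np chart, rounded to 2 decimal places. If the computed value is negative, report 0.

p̄ = Σdᵢ / (k·n) = 133 / (17 × 50) = 0.15647
LCL = np̄ − 3·√(np̄(1−p̄)) = 7.8235 − 3 × 2.5689 = 0.1168

0.12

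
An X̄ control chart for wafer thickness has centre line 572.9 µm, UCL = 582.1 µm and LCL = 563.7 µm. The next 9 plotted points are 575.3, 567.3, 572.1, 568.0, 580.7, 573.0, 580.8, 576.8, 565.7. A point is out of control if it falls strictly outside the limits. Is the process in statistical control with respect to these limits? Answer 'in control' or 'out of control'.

in control

All 9 points lie within [563.7, 582.1].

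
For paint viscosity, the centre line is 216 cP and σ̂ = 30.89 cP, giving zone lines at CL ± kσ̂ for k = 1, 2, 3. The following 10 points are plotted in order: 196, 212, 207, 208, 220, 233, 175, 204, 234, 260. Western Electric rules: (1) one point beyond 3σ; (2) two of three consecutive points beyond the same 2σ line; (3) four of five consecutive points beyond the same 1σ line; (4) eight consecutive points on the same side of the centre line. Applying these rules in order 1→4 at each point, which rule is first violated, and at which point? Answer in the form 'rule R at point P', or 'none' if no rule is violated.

Zone of each point (C = within 1σ̂, B = 1σ̂–2σ̂, A = 2σ̂–3σ̂, * = beyond 3σ̂; sign = side of CL): 1:-C, 2:-C, 3:-C, 4:-C, 5:+C, 6:+C, 7:-B, 8:-C, 9:+C, 10:+B
No rule fires across all 10 points.

none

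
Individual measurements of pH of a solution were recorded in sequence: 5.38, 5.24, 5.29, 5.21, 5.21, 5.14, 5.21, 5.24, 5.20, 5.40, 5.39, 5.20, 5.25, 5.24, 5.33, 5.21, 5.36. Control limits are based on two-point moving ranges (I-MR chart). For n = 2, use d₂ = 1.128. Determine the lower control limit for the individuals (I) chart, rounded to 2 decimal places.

5.05

X̄ = (5.38 + 5.24 + 5.29 + 5.21 + 5.21 + 5.14 + 5.21 + 5.24 + 5.20 + 5.40 + 5.39 + 5.20 + 5.25 + 5.24 + 5.33 + 5.21 + 5.36) / 17 = 5.2647
Moving ranges: 0.14, 0.05, 0.08, 0.00, 0.07, 0.07, 0.03, 0.04, 0.20, 0.01, 0.19, 0.05, 0.01, 0.09, 0.12, 0.15; M̄R̄ = 1.3000 / 16 = 0.0813
LCL = X̄ − 3·M̄R̄/d₂ = 5.2647 − 3 × 0.0813 / 1.128 = 5.0486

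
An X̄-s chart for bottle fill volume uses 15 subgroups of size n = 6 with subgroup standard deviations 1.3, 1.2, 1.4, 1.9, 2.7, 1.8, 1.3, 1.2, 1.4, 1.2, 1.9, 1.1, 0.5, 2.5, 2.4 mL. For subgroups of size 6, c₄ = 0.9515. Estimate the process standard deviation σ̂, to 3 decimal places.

1.668

s̄ = (1.3 + 1.2 + 1.4 + 1.9 + 2.7 + 1.8 + 1.3 + 1.2 + 1.4 + 1.2 + 1.9 + 1.1 + 0.5 + 2.5 + 2.4) / 15 = 1.5867
σ̂ = s̄ / c₄ = 1.5867 / 0.9515 = 1.6675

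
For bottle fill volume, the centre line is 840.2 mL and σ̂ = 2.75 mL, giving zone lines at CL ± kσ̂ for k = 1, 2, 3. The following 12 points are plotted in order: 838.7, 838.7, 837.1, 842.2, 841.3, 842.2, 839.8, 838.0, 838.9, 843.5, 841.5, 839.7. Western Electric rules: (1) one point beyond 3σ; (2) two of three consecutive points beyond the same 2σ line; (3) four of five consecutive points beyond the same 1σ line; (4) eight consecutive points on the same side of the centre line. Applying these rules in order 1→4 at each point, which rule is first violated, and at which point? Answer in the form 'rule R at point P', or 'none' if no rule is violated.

none

Zone of each point (C = within 1σ̂, B = 1σ̂–2σ̂, A = 2σ̂–3σ̂, * = beyond 3σ̂; sign = side of CL): 1:-C, 2:-C, 3:-B, 4:+C, 5:+C, 6:+C, 7:-C, 8:-C, 9:-C, 10:+B, 11:+C, 12:-C
No rule fires across all 12 points.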